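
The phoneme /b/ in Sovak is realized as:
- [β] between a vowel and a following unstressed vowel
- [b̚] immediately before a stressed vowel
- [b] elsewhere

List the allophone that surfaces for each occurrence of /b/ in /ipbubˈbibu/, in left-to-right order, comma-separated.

Occurrence 1 (position 3): no conditioning environment matches → elsewhere allophone [b].
Occurrence 2 (position 5): no conditioning environment matches → elsewhere allophone [b].
Occurrence 3 (position 6): immediately before a stressed vowel → [b̚].
Occurrence 4 (position 8): between a vowel and a following unstressed vowel → [β].

[b], [b], [b̚], [β]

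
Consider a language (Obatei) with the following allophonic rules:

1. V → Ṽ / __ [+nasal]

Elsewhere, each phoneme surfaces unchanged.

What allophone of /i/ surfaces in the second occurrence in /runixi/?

[i]

/i/ (word-final) is in the target of rule 1 but the environment (before a nasal consonant) is not met → [i].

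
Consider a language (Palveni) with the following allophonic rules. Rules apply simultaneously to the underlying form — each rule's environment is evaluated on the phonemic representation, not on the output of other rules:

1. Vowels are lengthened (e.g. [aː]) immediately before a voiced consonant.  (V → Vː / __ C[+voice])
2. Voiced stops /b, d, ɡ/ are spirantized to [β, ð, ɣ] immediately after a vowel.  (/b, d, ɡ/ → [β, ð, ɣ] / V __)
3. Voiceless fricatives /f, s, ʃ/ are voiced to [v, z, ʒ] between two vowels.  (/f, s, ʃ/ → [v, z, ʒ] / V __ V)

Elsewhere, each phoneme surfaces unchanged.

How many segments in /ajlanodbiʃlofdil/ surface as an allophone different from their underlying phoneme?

5

Segments that undergo a rule: /a/ → [aː] (rule 1); /a/ → [aː] (rule 1); /o/ → [oː] (rule 1); /d/ → [ð] (rule 2); /i/ → [iː] (rule 1).
All other segments surface unchanged.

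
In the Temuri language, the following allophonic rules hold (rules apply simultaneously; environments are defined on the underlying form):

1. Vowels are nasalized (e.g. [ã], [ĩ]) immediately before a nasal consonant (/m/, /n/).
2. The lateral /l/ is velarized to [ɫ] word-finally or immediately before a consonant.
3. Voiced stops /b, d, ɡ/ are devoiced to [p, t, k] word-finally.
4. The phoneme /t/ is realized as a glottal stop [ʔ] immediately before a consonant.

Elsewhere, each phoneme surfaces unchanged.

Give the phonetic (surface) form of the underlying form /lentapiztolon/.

[lẽntapiztolõn]

/l/ (word-initial) fails the environment for rule 2, so it stays [l].
/e/ (between /l/ and /n/) occurs before a nasal consonant → [ẽ] by rule 1.
/n/ stays [n].
/t/ (between /n/ and /a/) is in the target of rule 4 but the environment (immediately before a consonant) is not met → [t].
/a/ (between /t/ and /p/) fails the environment for rule 1, so it stays [a].
/p/ (between /a/ and /i/) is unaffected → [p].
/i/ (between /p/ and /z/) is in the target of rule 1 but the environment (before a nasal consonant) is not met → [i].
/z/ — not in any rule's target class → [z].
/t/ — between /z/ and /o/; rule 4 does not apply here → [t].
/o/ (between /t/ and /l/) fails the environment for rule 1, so it stays [o].
/l/ (between /o/ and /o/): rule 2 targets it, but not word-finally or immediately before a consonant → unchanged [l].
/o/ — between /l/ and /n/, before a nasal consonant — surfaces as [õ] (rule 1).
/n/ — not in any rule's target class → [n].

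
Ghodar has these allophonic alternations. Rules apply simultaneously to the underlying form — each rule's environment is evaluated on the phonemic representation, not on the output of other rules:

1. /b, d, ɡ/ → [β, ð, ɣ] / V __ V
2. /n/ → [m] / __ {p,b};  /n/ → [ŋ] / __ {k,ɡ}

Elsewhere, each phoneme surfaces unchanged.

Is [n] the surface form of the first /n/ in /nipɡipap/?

Yes

/n/ (word-initial): rule 2 targets it, but not before a labial or velar stop → unchanged [n].
The actual realization is [n], which matches [n].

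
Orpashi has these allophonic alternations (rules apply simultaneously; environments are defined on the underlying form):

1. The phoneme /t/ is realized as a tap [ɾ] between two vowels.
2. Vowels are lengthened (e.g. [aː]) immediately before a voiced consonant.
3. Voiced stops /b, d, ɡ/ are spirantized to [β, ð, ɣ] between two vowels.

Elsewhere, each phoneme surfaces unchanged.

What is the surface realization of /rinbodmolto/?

/r/ (word-initial) is unaffected → [r].
/i/ — between /r/ and /n/, before a voiced consonant — surfaces as [iː] (rule 2).
/n/ (between /i/ and /b/) is unaffected → [n].
/b/ (between /n/ and /o/): rule 3 targets it, but not between two vowels → unchanged [b].
/o/ meets the environment for rule 2 (before a voiced consonant) → [oː].
/d/ — between /o/ and /m/; rule 3 does not apply here → [d].
/m/ stays [m].
/o/ — between /m/ and /l/, before a voiced consonant — surfaces as [oː] (rule 2).
/l/ (between /o/ and /t/): no rule targets it → [l].
/t/ (between /l/ and /o/): rule 1 targets it, but not between two vowels → unchanged [t].
/o/ — word-final; rule 2 does not apply here → [o].

[riːnboːdmoːlto]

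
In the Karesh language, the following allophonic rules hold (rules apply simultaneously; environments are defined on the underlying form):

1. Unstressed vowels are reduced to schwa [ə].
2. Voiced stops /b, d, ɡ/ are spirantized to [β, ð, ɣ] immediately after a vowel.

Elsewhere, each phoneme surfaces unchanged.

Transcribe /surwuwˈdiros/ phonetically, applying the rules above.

[sərwəwˈdirəs]

/s/ stays [s].
/u/ (between /s/ and /r/): in an unstressed syllable, so rule 1 applies → [ə].
/r/ stays [r].
/w/ (between /r/ and /u/): no rule targets it → [w].
/u/ — between /w/ and /w/, in an unstressed syllable — surfaces as [ə] (rule 1).
/w/ stays [w].
/d/ (between /w/ and /i/) is in the target of rule 2 but the environment (immediately after a vowel) is not met → [d].
/i/ (between /d/ and /r/): rule 1 targets it, but not in an unstressed syllable → unchanged [i].
/r/ (between /i/ and /o/): no rule targets it → [r].
Rule 1 applies to /o/ (between /r/ and /s/: in an unstressed syllable) → [ə].
/s/ stays [s].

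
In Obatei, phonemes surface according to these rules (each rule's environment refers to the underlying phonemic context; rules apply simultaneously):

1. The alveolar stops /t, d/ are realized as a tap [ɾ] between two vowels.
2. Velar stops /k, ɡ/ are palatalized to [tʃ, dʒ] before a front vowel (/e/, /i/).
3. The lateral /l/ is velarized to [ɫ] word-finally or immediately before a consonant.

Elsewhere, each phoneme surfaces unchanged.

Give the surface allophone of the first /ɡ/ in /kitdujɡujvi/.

/ɡ/ (between /j/ and /u/) is in the target of rule 2 but the environment (before a front vowel) is not met → [ɡ].

[ɡ]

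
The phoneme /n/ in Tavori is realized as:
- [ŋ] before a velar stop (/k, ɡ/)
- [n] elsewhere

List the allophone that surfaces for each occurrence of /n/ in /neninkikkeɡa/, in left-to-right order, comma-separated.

Occurrence 1 (position 1): no conditioning environment matches → elsewhere allophone [n].
Occurrence 2 (position 3): no conditioning environment matches → elsewhere allophone [n].
Occurrence 3 (position 5): before a velar stop → [ŋ].

[n], [n], [ŋ]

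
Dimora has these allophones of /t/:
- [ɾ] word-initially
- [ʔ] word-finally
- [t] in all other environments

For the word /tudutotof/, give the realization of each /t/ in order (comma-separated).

[ɾ], [t], [t]

Occurrence 1 (position 1): word-initially → [ɾ].
Occurrence 2 (position 5): no conditioning environment matches → elsewhere allophone [t].
Occurrence 3 (position 7): no conditioning environment matches → elsewhere allophone [t].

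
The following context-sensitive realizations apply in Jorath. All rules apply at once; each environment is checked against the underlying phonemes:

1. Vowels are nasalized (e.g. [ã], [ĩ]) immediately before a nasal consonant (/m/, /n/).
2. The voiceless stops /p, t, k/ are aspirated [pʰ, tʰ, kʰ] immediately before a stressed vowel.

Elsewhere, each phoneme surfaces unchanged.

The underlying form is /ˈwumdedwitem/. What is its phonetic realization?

[ˈwũmdedwitẽm]

/w/ (word-initial) is unaffected → [w].
Rule 1 applies to /u/ (between /w/ and /m/: before a nasal consonant) → [ũ].
/m/ — not in any rule's target class → [m].
/d/ — not in any rule's target class → [d].
/e/ (between /d/ and /d/) fails the environment for rule 1, so it stays [e].
/d/ (between /e/ and /w/): no rule targets it → [d].
/w/ (between /d/ and /i/): no rule targets it → [w].
/i/ (between /w/ and /t/) is in the target of rule 1 but the environment (before a nasal consonant) is not met → [i].
/t/ (between /i/ and /e/) is in the target of rule 2 but the environment (immediately before a stressed vowel) is not met → [t].
Rule 1 applies to /e/ (between /t/ and /m/: before a nasal consonant) → [ẽ].
/m/ (word-final) is unaffected → [m].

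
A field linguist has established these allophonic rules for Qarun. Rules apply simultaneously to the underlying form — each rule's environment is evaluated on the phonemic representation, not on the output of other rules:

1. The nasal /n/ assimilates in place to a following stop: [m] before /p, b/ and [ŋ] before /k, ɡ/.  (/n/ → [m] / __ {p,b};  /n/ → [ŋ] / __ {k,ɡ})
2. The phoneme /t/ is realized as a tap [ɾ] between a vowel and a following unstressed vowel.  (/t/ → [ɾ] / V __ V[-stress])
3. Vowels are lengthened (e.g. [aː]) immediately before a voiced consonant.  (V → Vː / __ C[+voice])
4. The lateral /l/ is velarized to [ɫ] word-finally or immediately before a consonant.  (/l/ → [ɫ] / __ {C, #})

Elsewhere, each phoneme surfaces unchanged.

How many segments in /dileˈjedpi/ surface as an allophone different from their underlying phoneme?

Segments that undergo a rule: /i/ → [iː] (rule 3); /e/ → [eː] (rule 3); /e/ → [eː] (rule 3).
All other segments surface unchanged.

3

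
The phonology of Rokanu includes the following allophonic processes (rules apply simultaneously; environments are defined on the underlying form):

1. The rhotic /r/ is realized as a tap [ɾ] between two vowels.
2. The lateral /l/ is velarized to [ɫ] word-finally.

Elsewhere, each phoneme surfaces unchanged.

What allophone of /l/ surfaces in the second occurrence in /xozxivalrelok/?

[l]

/l/ (between /e/ and /o/): rule 2 targets it, but not word-finally → unchanged [l].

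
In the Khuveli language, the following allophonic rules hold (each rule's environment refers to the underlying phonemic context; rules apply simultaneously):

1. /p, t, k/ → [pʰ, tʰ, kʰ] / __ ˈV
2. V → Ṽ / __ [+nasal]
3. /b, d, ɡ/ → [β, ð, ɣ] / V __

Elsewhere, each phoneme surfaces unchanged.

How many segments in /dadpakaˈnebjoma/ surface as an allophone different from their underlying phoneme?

Segments that undergo a rule: /d/ → [ð] (rule 3); /a/ → [ã] (rule 2); /b/ → [β] (rule 3); /o/ → [õ] (rule 2).
All other segments surface unchanged.

4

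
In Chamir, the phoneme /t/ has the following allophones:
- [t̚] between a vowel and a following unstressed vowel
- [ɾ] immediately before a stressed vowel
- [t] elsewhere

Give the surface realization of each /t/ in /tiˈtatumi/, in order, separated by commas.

[t], [ɾ], [t̚]

Occurrence 1 (position 1): no conditioning environment matches → elsewhere allophone [t].
Occurrence 2 (position 3): immediately before a stressed vowel → [ɾ].
Occurrence 3 (position 5): between a vowel and a following unstressed vowel → [t̚].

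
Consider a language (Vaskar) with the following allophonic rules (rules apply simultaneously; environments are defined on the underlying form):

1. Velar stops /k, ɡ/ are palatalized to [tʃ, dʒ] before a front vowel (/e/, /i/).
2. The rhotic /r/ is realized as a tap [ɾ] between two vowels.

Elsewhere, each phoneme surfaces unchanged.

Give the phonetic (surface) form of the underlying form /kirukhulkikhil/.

[tʃiɾukhultʃikhil]

/k/ (word-initial) occurs before a front vowel → [tʃ] by rule 1.
/i/ (between /k/ and /r/): no rule targets it → [i].
/r/ (between /i/ and /u/): between two vowels, so rule 2 applies → [ɾ].
/u/ — not in any rule's target class → [u].
/k/ (between /u/ and /h/): rule 1 targets it, but not before a front vowel → unchanged [k].
/h/ stays [h].
/u/ (between /h/ and /l/): no rule targets it → [u].
/l/ — not in any rule's target class → [l].
Rule 1 applies to /k/ (between /l/ and /i/: before a front vowel) → [tʃ].
/i/ — not in any rule's target class → [i].
/k/ (between /i/ and /h/) fails the environment for rule 1, so it stays [k].
/h/ stays [h].
/i/ (between /h/ and /l/): no rule targets it → [i].
/l/ (word-final) is unaffected → [l].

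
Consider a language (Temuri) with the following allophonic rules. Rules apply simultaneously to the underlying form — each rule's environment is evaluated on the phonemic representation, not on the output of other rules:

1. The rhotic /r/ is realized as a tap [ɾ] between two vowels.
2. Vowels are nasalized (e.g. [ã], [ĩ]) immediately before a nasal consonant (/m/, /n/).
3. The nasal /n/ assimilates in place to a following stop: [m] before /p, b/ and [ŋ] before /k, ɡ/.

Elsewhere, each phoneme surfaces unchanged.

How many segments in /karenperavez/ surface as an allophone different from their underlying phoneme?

4

Segments that undergo a rule: /r/ → [ɾ] (rule 1); /e/ → [ẽ] (rule 2); /n/ → [m] (rule 3); /r/ → [ɾ] (rule 1).
All other segments surface unchanged.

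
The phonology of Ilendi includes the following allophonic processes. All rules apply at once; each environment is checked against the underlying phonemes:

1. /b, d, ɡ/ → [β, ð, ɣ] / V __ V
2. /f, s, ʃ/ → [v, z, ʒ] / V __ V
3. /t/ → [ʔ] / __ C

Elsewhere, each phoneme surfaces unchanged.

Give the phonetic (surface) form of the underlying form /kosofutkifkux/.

[kozovuʔkifkux]

/s/ (between /o/ and /o/): between two vowels, so rule 2 applies → [z].
/f/ — between /o/ and /u/, between two vowels — surfaces as [v] (rule 2).
/t/ (between /u/ and /k/) occurs immediately before a consonant → [ʔ] by rule 3.
/f/ (between /i/ and /k/) fails the environment for rule 2, so it stays [f].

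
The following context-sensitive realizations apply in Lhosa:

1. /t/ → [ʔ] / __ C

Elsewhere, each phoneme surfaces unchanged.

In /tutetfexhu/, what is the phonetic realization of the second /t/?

/t/ (between /u/ and /e/) fails the environment for rule 1, so it stays [t].

[t]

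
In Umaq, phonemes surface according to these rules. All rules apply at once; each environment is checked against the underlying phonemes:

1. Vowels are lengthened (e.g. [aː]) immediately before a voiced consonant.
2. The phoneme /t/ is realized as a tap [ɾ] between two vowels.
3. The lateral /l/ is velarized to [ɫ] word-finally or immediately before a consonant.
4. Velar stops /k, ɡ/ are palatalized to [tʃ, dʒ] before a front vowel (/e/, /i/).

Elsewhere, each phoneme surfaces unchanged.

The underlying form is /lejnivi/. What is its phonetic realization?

[leːjniːvi]

/l/ (word-initial): rule 3 targets it, but not word-finally or immediately before a consonant → unchanged [l].
/e/ — between /l/ and /j/, before a voiced consonant — surfaces as [eː] (rule 1).
/i/ (between /n/ and /v/) occurs before a voiced consonant → [iː] by rule 1.
/i/ (word-final): rule 1 targets it, but not before a voiced consonant → unchanged [i].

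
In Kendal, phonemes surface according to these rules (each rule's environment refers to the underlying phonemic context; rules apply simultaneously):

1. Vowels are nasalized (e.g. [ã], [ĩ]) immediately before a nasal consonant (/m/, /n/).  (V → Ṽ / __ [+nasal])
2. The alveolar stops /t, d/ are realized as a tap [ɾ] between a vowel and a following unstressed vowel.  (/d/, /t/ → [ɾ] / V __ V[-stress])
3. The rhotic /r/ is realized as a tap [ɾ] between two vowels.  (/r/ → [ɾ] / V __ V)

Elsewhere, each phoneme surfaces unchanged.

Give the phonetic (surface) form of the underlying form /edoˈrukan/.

[eɾoˈɾukãn]

/e/ — word-initial; rule 1 does not apply here → [e].
/d/ (between /e/ and /o/): between a vowel and a following unstressed vowel, so rule 2 applies → [ɾ].
/o/ — between /d/ and /r/; rule 1 does not apply here → [o].
/r/ — between /o/ and /u/, between two vowels — surfaces as [ɾ] (rule 3).
/u/ (between /r/ and /k/) is in the target of rule 1 but the environment (before a nasal consonant) is not met → [u].
/k/ (between /u/ and /a/) is unaffected → [k].
/a/ meets the environment for rule 1 (before a nasal consonant) → [ã].
/n/ (word-final) is unaffected → [n].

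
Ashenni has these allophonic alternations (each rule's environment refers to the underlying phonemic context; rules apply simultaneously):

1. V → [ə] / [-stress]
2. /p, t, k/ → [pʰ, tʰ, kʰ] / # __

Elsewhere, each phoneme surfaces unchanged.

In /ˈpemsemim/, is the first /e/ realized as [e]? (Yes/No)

/e/ — between /p/ and /m/; rule 1 does not apply here → [e].
The actual realization is [e], which matches [e].

Yes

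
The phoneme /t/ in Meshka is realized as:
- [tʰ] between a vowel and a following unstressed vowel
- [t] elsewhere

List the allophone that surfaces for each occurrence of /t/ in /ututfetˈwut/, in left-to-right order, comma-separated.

[tʰ], [t], [t], [t]

Occurrence 1 (position 2): between a vowel and a following unstressed vowel → [tʰ].
Occurrence 2 (position 4): no conditioning environment matches → elsewhere allophone [t].
Occurrence 3 (position 7): no conditioning environment matches → elsewhere allophone [t].
Occurrence 4 (position 10): no conditioning environment matches → elsewhere allophone [t].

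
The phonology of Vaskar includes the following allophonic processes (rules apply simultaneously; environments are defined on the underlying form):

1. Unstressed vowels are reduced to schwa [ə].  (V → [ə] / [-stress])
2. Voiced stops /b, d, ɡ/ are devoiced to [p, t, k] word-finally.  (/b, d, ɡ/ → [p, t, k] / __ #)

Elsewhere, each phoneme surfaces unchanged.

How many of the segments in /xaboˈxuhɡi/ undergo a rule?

Segments that undergo a rule: /a/ → [ə] (rule 1); /o/ → [ə] (rule 1); /i/ → [ə] (rule 1).
All other segments surface unchanged.

3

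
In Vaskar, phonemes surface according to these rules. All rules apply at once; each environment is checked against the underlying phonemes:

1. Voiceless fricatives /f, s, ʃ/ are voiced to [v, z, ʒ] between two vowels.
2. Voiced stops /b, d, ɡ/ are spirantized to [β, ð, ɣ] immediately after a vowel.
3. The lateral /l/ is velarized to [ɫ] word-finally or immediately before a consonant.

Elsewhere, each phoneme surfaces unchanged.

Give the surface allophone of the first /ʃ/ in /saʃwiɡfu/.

/ʃ/ (between /a/ and /w/): rule 1 targets it, but not between two vowels → unchanged [ʃ].

[ʃ]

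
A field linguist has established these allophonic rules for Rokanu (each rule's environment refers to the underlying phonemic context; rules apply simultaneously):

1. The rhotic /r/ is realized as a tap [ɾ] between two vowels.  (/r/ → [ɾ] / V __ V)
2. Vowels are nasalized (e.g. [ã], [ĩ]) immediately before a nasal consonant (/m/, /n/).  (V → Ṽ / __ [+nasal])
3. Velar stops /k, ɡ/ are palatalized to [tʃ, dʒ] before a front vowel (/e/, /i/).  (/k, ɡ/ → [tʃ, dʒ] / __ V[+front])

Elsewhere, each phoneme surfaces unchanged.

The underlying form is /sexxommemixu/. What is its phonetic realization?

/s/ — not in any rule's target class → [s].
/e/ (between /s/ and /x/) is in the target of rule 2 but the environment (before a nasal consonant) is not met → [e].
/x/ (between /e/ and /x/) is unaffected → [x].
/x/ (between /x/ and /o/): no rule targets it → [x].
/o/ meets the environment for rule 2 (before a nasal consonant) → [õ].
/m/ — not in any rule's target class → [m].
/m/ (between /m/ and /e/): no rule targets it → [m].
/e/ (between /m/ and /m/) occurs before a nasal consonant → [ẽ] by rule 2.
/m/ stays [m].
/i/ (between /m/ and /x/) is in the target of rule 2 but the environment (before a nasal consonant) is not met → [i].
/x/ (between /i/ and /u/): no rule targets it → [x].
/u/ — word-final; rule 2 does not apply here → [u].

[sexxõmmẽmixu]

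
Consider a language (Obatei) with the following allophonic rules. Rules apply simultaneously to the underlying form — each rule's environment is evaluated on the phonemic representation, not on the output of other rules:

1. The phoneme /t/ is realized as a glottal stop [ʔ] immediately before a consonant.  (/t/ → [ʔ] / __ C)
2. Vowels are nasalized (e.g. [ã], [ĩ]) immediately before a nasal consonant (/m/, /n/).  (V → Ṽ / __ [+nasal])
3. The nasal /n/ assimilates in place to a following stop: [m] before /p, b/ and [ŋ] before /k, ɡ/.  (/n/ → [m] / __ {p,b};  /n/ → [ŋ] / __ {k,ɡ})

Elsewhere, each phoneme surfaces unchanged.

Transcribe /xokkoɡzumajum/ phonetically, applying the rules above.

[xokkoɡzũmajũm]

/x/ stays [x].
/o/ (between /x/ and /k/) is in the target of rule 2 but the environment (before a nasal consonant) is not met → [o].
/k/ (between /o/ and /k/) is unaffected → [k].
/k/ (between /k/ and /o/): no rule targets it → [k].
/o/ (between /k/ and /ɡ/): rule 2 targets it, but not before a nasal consonant → unchanged [o].
/ɡ/ stays [ɡ].
/z/ (between /ɡ/ and /u/) is unaffected → [z].
Rule 2 applies to /u/ (between /z/ and /m/: before a nasal consonant) → [ũ].
/m/ stays [m].
/a/ — between /m/ and /j/; rule 2 does not apply here → [a].
/j/ stays [j].
/u/ (between /j/ and /m/) occurs before a nasal consonant → [ũ] by rule 2.
/m/ (word-final): no rule targets it → [m].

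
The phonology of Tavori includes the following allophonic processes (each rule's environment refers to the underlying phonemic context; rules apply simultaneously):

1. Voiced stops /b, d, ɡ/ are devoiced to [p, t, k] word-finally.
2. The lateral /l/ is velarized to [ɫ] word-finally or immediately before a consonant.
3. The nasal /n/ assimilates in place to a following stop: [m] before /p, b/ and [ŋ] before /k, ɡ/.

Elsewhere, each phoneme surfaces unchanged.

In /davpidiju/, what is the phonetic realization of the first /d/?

/d/ — word-initial; rule 1 does not apply here → [d].

[d]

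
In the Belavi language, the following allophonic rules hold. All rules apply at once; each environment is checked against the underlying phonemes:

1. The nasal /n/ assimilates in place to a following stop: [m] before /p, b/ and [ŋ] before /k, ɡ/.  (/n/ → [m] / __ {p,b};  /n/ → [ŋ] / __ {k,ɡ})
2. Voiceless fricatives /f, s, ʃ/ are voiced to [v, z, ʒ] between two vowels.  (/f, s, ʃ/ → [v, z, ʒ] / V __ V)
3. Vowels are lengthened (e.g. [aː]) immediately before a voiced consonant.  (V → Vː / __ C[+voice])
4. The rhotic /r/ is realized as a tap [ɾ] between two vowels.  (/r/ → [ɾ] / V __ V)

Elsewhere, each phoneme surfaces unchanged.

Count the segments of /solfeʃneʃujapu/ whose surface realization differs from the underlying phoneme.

Segments that undergo a rule: /o/ → [oː] (rule 3); /ʃ/ → [ʒ] (rule 2); /u/ → [uː] (rule 3).
All other segments surface unchanged.

3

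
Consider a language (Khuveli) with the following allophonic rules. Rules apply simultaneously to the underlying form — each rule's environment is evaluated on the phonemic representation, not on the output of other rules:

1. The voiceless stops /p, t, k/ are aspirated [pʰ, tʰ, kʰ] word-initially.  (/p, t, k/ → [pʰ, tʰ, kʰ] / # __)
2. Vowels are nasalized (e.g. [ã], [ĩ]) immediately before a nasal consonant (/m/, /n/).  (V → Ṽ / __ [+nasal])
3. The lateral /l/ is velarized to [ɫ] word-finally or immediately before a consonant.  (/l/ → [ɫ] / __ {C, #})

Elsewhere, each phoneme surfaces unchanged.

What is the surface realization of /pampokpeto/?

/p/ meets the environment for rule 1 (word-initially) → [pʰ].
/a/ (between /p/ and /m/) occurs before a nasal consonant → [ã] by rule 2.
/p/ (between /m/ and /o/) is in the target of rule 1 but the environment (word-initially) is not met → [p].
/o/ (between /p/ and /k/) fails the environment for rule 2, so it stays [o].
/k/ (between /o/ and /p/) fails the environment for rule 1, so it stays [k].
/p/ (between /k/ and /e/) fails the environment for rule 1, so it stays [p].
/e/ (between /p/ and /t/): rule 2 targets it, but not before a nasal consonant → unchanged [e].
/t/ — between /e/ and /o/; rule 1 does not apply here → [t].
/o/ (word-final) fails the environment for rule 2, so it stays [o].

[pʰãmpokpeto]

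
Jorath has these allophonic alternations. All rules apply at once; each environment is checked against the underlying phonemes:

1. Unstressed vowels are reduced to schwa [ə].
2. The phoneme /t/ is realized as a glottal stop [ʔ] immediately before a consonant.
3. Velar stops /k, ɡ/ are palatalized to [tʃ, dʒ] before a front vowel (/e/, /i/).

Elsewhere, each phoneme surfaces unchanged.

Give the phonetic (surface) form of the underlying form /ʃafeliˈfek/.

[ʃəfələˈfek]

/ʃ/ stays [ʃ].
/a/ (between /ʃ/ and /f/): in an unstressed syllable, so rule 1 applies → [ə].
/f/ (between /a/ and /e/) is unaffected → [f].
Rule 1 applies to /e/ (between /f/ and /l/: in an unstressed syllable) → [ə].
/l/ stays [l].
Rule 1 applies to /i/ (between /l/ and /f/: in an unstressed syllable) → [ə].
/f/ (between /i/ and /e/) is unaffected → [f].
/e/ (between /f/ and /k/) fails the environment for rule 1, so it stays [e].
/k/ (word-final) is in the target of rule 3 but the environment (before a front vowel) is not met → [k].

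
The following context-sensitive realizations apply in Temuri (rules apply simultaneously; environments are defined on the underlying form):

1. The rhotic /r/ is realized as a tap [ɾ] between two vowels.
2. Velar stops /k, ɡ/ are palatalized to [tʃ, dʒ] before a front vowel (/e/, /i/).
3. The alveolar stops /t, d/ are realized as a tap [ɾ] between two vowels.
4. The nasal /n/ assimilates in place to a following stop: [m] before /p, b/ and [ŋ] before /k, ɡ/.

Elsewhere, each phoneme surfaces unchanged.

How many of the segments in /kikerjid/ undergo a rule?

2

Segments that undergo a rule: /k/ → [tʃ] (rule 2); /k/ → [tʃ] (rule 2).
All other segments surface unchanged.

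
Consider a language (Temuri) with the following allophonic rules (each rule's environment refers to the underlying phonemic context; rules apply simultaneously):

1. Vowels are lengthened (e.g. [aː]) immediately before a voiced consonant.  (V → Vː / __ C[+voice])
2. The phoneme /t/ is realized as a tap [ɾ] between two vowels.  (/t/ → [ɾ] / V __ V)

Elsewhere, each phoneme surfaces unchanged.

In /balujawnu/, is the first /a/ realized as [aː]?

Yes

Rule 1 applies to /a/ (between /b/ and /l/: before a voiced consonant) → [aː].
The actual realization is [aː], which matches [aː].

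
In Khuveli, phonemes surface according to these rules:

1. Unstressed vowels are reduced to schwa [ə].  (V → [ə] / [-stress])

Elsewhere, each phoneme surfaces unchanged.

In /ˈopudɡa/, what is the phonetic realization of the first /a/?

[ə]

/a/ (word-final) occurs in an unstressed syllable → [ə] by rule 1.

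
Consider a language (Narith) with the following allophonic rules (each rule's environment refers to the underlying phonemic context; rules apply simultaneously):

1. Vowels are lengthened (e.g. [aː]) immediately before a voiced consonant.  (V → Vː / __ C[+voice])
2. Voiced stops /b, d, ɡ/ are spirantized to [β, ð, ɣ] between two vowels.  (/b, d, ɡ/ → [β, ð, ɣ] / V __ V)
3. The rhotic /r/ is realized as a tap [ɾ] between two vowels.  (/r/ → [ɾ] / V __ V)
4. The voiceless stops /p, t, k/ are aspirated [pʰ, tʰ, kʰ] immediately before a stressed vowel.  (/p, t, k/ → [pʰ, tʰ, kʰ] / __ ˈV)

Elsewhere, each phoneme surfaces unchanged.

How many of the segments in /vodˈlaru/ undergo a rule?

Segments that undergo a rule: /o/ → [oː] (rule 1); /a/ → [aː] (rule 1); /r/ → [ɾ] (rule 3).
All other segments surface unchanged.

3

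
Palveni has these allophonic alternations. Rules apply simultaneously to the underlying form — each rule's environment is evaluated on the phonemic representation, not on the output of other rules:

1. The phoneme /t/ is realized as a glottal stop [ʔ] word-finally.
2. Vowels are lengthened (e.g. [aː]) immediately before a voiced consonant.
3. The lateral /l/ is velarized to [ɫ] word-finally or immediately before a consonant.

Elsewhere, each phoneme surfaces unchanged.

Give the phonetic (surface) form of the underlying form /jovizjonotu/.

/j/ — not in any rule's target class → [j].
/o/ (between /j/ and /v/) occurs before a voiced consonant → [oː] by rule 2.
/v/ (between /o/ and /i/) is unaffected → [v].
Rule 2 applies to /i/ (between /v/ and /z/: before a voiced consonant) → [iː].
/z/ (between /i/ and /j/): no rule targets it → [z].
/j/ — not in any rule's target class → [j].
/o/ (between /j/ and /n/) occurs before a voiced consonant → [oː] by rule 2.
/n/ — not in any rule's target class → [n].
/o/ (between /n/ and /t/) fails the environment for rule 2, so it stays [o].
/t/ (between /o/ and /u/) fails the environment for rule 1, so it stays [t].
/u/ — word-final; rule 2 does not apply here → [u].

[joːviːzjoːnotu]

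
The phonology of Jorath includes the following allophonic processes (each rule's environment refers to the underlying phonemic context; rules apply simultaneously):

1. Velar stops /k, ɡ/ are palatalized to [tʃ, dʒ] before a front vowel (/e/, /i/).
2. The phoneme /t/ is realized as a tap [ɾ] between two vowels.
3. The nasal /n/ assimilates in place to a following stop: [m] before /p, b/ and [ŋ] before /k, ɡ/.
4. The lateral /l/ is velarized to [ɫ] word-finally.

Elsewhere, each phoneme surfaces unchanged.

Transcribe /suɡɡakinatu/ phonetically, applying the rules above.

[suɡɡatʃinaɾu]

/s/ (word-initial): no rule targets it → [s].
/u/ — not in any rule's target class → [u].
/ɡ/ (between /u/ and /ɡ/): rule 1 targets it, but not before a front vowel → unchanged [ɡ].
/ɡ/ (between /ɡ/ and /a/) fails the environment for rule 1, so it stays [ɡ].
/a/ (between /ɡ/ and /k/) is unaffected → [a].
/k/ — between /a/ and /i/, before a front vowel — surfaces as [tʃ] (rule 1).
/i/ — not in any rule's target class → [i].
/n/ (between /i/ and /a/): rule 3 targets it, but not before a labial or velar stop → unchanged [n].
/a/ (between /n/ and /t/): no rule targets it → [a].
/t/ — between /a/ and /u/, between two vowels — surfaces as [ɾ] (rule 2).
/u/ (word-final) is unaffected → [u].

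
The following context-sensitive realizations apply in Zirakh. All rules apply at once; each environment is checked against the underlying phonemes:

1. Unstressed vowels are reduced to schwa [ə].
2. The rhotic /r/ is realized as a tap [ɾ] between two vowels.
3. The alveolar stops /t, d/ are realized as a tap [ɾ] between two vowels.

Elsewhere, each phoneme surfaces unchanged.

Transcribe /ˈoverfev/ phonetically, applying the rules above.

[ˈovərfəv]

/o/ (word-initial) is in the target of rule 1 but the environment (in an unstressed syllable) is not met → [o].
/v/ (between /o/ and /e/) is unaffected → [v].
/e/ (between /v/ and /r/): in an unstressed syllable, so rule 1 applies → [ə].
/r/ (between /e/ and /f/) fails the environment for rule 2, so it stays [r].
/f/ — not in any rule's target class → [f].
Rule 1 applies to /e/ (between /f/ and /v/: in an unstressed syllable) → [ə].
/v/ stays [v].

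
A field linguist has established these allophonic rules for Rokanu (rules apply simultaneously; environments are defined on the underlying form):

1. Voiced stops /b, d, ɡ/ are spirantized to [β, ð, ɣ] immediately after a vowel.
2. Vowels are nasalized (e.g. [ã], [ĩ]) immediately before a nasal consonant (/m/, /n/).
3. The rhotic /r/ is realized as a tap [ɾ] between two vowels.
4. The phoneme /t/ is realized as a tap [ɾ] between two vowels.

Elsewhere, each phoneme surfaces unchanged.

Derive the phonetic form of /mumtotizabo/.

/u/ — between /m/ and /m/, before a nasal consonant — surfaces as [ũ] (rule 2).
/t/ (between /m/ and /o/) is in the target of rule 4 but the environment (between two vowels) is not met → [t].
/o/ (between /t/ and /t/): rule 2 targets it, but not before a nasal consonant → unchanged [o].
Rule 4 applies to /t/ (between /o/ and /i/: between two vowels) → [ɾ].
/i/ (between /t/ and /z/): rule 2 targets it, but not before a nasal consonant → unchanged [i].
/a/ — between /z/ and /b/; rule 2 does not apply here → [a].
/b/ (between /a/ and /o/): immediately after a vowel, so rule 1 applies → [β].
/o/ (word-final) is in the target of rule 2 but the environment (before a nasal consonant) is not met → [o].

[mũmtoɾizaβo]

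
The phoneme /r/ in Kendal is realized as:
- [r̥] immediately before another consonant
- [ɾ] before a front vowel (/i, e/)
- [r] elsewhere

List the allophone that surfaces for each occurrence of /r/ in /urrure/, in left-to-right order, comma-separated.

[r̥], [r], [ɾ]

Occurrence 1 (position 2): immediately before another consonant → [r̥].
Occurrence 2 (position 3): no conditioning environment matches → elsewhere allophone [r].
Occurrence 3 (position 5): before a front vowel (/i, e/) → [ɾ].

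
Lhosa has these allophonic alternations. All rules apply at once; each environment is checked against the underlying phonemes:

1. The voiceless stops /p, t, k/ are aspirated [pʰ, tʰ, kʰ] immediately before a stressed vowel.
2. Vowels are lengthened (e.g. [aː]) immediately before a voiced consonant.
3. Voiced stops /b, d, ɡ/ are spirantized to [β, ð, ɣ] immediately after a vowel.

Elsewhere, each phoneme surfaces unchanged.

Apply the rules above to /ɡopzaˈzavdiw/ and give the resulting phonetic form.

[ɡopzaːˈzaːvdiːw]

/ɡ/ — word-initial; rule 3 does not apply here → [ɡ].
/o/ — between /ɡ/ and /p/; rule 2 does not apply here → [o].
/p/ (between /o/ and /z/): rule 1 targets it, but not immediately before a stressed vowel → unchanged [p].
/a/ — between /z/ and /z/, before a voiced consonant — surfaces as [aː] (rule 2).
/a/ (between /z/ and /v/): before a voiced consonant, so rule 2 applies → [aː].
/d/ (between /v/ and /i/): rule 3 targets it, but not immediately after a vowel → unchanged [d].
/i/ (between /d/ and /w/) occurs before a voiced consonant → [iː] by rule 2.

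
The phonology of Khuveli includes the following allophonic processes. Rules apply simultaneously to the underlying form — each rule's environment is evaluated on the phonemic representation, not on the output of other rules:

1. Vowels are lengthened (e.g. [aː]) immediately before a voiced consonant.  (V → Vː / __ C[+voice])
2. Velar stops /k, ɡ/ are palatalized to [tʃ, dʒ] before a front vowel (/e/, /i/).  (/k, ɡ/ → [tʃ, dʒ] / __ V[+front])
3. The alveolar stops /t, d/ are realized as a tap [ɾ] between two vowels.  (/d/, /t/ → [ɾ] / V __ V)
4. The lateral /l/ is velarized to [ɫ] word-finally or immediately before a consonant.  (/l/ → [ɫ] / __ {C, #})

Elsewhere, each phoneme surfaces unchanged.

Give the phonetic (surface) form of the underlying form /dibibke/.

[diːbiːbtʃe]

/d/ — word-initial; rule 3 does not apply here → [d].
/i/ (between /d/ and /b/) occurs before a voiced consonant → [iː] by rule 1.
/i/ (between /b/ and /b/) occurs before a voiced consonant → [iː] by rule 1.
/k/ — between /b/ and /e/, before a front vowel — surfaces as [tʃ] (rule 2).
/e/ (word-final) is in the target of rule 1 but the environment (before a voiced consonant) is not met → [e].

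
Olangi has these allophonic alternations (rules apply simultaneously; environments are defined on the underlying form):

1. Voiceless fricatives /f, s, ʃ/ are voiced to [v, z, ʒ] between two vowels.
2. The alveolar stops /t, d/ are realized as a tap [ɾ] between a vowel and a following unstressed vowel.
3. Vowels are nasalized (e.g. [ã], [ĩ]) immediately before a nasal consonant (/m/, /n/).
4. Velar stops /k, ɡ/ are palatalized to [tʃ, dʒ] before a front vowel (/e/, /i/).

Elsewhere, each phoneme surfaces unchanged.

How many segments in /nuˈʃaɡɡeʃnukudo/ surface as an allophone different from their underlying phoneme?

Segments that undergo a rule: /ʃ/ → [ʒ] (rule 1); /ɡ/ → [dʒ] (rule 4); /d/ → [ɾ] (rule 2).
All other segments surface unchanged.

3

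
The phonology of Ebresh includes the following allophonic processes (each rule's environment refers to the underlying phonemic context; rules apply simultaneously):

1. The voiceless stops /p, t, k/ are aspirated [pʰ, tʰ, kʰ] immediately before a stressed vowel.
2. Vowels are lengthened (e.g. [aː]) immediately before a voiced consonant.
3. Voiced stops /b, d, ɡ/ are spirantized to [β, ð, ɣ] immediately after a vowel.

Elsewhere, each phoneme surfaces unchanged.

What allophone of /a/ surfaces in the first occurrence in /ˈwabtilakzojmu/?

Rule 2 applies to /a/ (between /w/ and /b/: before a voiced consonant) → [aː].

[aː]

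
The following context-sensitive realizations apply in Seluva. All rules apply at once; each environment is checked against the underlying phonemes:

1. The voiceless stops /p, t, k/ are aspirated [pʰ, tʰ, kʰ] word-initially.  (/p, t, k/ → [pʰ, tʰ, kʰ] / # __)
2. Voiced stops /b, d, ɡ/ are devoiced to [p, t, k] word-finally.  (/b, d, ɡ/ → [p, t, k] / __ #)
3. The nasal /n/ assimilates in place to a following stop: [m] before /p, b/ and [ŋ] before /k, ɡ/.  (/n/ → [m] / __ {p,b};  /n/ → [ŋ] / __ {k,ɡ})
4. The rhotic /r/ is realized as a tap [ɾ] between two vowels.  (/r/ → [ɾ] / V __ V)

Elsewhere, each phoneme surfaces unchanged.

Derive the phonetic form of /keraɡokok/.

[kʰeɾaɡokok]

/k/ (word-initial): word-initially, so rule 1 applies → [kʰ].
/e/ — not in any rule's target class → [e].
/r/ (between /e/ and /a/): between two vowels, so rule 4 applies → [ɾ].
/a/ stays [a].
/ɡ/ — between /a/ and /o/; rule 2 does not apply here → [ɡ].
/o/ — not in any rule's target class → [o].
/k/ (between /o/ and /o/) fails the environment for rule 1, so it stays [k].
/o/ — not in any rule's target class → [o].
/k/ (word-final): rule 1 targets it, but not word-initially → unchanged [k].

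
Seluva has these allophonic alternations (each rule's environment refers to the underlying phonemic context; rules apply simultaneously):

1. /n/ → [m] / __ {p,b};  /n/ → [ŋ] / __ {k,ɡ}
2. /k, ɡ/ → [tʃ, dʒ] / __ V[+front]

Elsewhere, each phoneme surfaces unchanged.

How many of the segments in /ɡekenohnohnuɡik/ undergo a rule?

Segments that undergo a rule: /ɡ/ → [dʒ] (rule 2); /k/ → [tʃ] (rule 2); /ɡ/ → [dʒ] (rule 2).
All other segments surface unchanged.

3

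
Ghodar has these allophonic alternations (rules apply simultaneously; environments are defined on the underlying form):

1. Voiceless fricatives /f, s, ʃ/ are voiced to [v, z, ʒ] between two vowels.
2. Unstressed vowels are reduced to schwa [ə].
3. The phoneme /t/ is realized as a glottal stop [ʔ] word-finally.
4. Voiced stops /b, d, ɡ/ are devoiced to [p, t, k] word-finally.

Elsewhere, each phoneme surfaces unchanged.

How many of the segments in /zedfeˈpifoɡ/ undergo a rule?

5

Segments that undergo a rule: /e/ → [ə] (rule 2); /e/ → [ə] (rule 2); /f/ → [v] (rule 1); /o/ → [ə] (rule 2); /ɡ/ → [k] (rule 4).
All other segments surface unchanged.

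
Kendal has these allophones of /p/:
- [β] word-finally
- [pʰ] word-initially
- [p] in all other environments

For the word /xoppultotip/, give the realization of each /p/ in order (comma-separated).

[p], [p], [β]

Occurrence 1 (position 3): no conditioning environment matches → elsewhere allophone [p].
Occurrence 2 (position 4): no conditioning environment matches → elsewhere allophone [p].
Occurrence 3 (position 11): word-finally → [β].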